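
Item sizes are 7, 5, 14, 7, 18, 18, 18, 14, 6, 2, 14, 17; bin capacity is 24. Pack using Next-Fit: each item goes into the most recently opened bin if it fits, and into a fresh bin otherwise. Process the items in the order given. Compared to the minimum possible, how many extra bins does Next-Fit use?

1

Next-Fit: [7,5] [14,7] [18] [18] [18] [14,6,2] [14] [17] → 8 bins.
7 items exceed 12 (half the capacity), and no two of those can share a bin, so at least 7 bins are needed.
An optimal packing achieves that bound: [18,6] [18,5] [18,2] [17,7] [14,7] [14] [14] → 7 bins.
Excess: 8 − 7 = 1.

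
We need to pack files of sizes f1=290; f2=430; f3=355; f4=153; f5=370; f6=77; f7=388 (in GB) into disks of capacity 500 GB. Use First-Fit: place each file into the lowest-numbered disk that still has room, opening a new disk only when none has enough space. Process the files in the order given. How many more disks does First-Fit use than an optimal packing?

0

First-Fit: [290,153] [430] [355,77] [370] [388] → 5 disks.
Total size 2063 GB; any packing needs at least ⌈2063/500⌉ = 5 disks.
So 5 is already optimal.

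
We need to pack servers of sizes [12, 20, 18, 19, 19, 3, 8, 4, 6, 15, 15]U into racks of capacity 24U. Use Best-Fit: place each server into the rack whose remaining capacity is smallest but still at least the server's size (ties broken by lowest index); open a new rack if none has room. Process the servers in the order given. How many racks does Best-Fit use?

7

rack 1: place 12U, 12U left
rack 2: place 20U, 4U left
rack 3: place 18U, 6U left
rack 4: place 19U, 5U left
rack 5: place 19U, 5U left
rack 2: place 3U, 1U left
rack 1: place 8U, 4U left
rack 1: place 4U, 0U left
rack 3: place 6U, 0U left
rack 6: place 15U, 9U left
rack 7: place 15U, 9U left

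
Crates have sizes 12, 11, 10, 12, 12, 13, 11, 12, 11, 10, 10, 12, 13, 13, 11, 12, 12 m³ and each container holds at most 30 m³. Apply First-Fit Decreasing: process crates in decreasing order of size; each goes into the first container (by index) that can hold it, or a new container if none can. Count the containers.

8 containers

Sorted descending: 13, 13, 13, 12, 12, 12, 12, 12, 12, 12, 11, 11, 11, 11, 10, 10, 10.
container 1: place 13 m³, 17 m³ left
container 1: place 13 m³, 4 m³ left
container 2: place 13 m³, 17 m³ left
container 2: place 12 m³, 5 m³ left
container 3: place 12 m³, 18 m³ left
container 3: place 12 m³, 6 m³ left
container 4: place 12 m³, 18 m³ left
container 4: place 12 m³, 6 m³ left
container 5: place 12 m³, 18 m³ left
container 5: place 12 m³, 6 m³ left
container 6: place 11 m³, 19 m³ left
container 6: place 11 m³, 8 m³ left
container 7: place 11 m³, 19 m³ left
container 7: place 11 m³, 8 m³ left
container 8: place 10 m³, 20 m³ left
container 8: place 10 m³, 10 m³ left
container 8: place 10 m³, 0 m³ left
Final containers: [13,13] [13,12] [12,12] [12,12] [12,12] [11,11] [11,11] [10,10,10].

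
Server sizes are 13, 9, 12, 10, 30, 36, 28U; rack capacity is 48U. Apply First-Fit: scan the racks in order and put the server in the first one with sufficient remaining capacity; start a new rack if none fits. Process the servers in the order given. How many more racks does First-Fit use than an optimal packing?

First-Fit: [13,9,12,10] [30] [36] [28] → 4 racks.
Total size 138U; any packing needs at least ⌈138/48⌉ = 3 racks.
An optimal packing achieves that bound: [36,12] [30,13] [28,10,9] → 3 racks.
Excess: 4 − 3 = 1.

1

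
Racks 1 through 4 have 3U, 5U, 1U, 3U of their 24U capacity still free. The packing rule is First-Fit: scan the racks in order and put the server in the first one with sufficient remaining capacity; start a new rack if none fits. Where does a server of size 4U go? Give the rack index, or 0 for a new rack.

Racks with room: rack 2 (5U).
The first with room is rack 2.

2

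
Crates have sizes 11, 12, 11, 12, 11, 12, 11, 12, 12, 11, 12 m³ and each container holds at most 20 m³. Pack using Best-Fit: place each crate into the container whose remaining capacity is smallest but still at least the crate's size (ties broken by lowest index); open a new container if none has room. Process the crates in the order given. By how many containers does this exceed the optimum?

0

Best-Fit: [11] [12] [11] [12] [11] [12] [11] [12] [12] [11] [12] → 11 containers.
11 crates exceed 10 m³ (half the capacity), and no two of those can share a container, so at least 11 containers are needed.
So 11 is already optimal.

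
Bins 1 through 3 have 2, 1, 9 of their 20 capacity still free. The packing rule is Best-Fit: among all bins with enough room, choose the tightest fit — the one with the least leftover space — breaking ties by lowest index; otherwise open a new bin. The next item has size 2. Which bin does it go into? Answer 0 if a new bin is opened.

Bins with room: bin 1 (2), bin 3 (9).
Tightest fit is bin 1 with 2 free.

1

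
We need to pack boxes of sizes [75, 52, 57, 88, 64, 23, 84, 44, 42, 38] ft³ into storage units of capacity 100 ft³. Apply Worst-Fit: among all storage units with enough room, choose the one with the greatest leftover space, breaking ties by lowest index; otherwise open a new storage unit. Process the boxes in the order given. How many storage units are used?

75 ft³ → storage unit 1 (remaining 25 ft³)
52 ft³ → storage unit 2 (remaining 48 ft³)
57 ft³ → storage unit 3 (remaining 43 ft³)
88 ft³ → storage unit 4 (remaining 12 ft³)
64 ft³ → storage unit 5 (remaining 36 ft³)
23 ft³ → storage unit 2 (remaining 25 ft³)
84 ft³ → storage unit 6 (remaining 16 ft³)
44 ft³ → storage unit 7 (remaining 56 ft³)
42 ft³ → storage unit 7 (remaining 14 ft³)
38 ft³ → storage unit 3 (remaining 5 ft³)
Final storage units: [75] [52,23] [57,38] [88] [64] [84] [44,42].

7 storage units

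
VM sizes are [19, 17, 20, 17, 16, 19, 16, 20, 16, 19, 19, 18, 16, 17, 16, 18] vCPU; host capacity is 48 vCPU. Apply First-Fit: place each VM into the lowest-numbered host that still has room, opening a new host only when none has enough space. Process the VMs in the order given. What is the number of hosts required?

host 1: place 19 vCPU, 29 vCPU left
host 1: place 17 vCPU, 12 vCPU left
host 2: place 20 vCPU, 28 vCPU left
host 2: place 17 vCPU, 11 vCPU left
host 3: place 16 vCPU, 32 vCPU left
host 3: place 19 vCPU, 13 vCPU left
host 4: place 16 vCPU, 32 vCPU left
host 4: place 20 vCPU, 12 vCPU left
host 5: place 16 vCPU, 32 vCPU left
host 5: place 19 vCPU, 13 vCPU left
host 6: place 19 vCPU, 29 vCPU left
host 6: place 18 vCPU, 11 vCPU left
host 7: place 16 vCPU, 32 vCPU left
host 7: place 17 vCPU, 15 vCPU left
host 8: place 16 vCPU, 32 vCPU left
host 8: place 18 vCPU, 14 vCPU left
Final hosts: [19,17] [20,17] [16,19] [16,20] [16,19] [19,18] [16,17] [16,18].

8 hosts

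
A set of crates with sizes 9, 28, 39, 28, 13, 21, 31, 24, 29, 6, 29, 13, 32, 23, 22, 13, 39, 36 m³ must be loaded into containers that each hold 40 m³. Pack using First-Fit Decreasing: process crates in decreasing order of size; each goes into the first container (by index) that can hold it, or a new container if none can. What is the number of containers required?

Sorted descending: 39, 39, 36, 32, 31, 29, 29, 28, 28, 24, 23, 22, 21, 13, 13, 13, 9, 6.
39 m³ → container 1 (remaining 1 m³)
39 m³ → container 2 (remaining 1 m³)
36 m³ → container 3 (remaining 4 m³)
32 m³ → container 4 (remaining 8 m³)
31 m³ → container 5 (remaining 9 m³)
29 m³ → container 6 (remaining 11 m³)
29 m³ → container 7 (remaining 11 m³)
28 m³ → container 8 (remaining 12 m³)
28 m³ → container 9 (remaining 12 m³)
24 m³ → container 10 (remaining 16 m³)
23 m³ → container 11 (remaining 17 m³)
22 m³ → container 12 (remaining 18 m³)
21 m³ → container 13 (remaining 19 m³)
13 m³ → container 10 (remaining 3 m³)
13 m³ → container 11 (remaining 4 m³)
13 m³ → container 12 (remaining 5 m³)
9 m³ → container 5 (remaining 0 m³)
6 m³ → container 4 (remaining 2 m³)
Final containers: [39] [39] [36] [32,6] [31,9] [29] [29] [28] [28] [24,13] [23,13] [22,13] [21].

13 containers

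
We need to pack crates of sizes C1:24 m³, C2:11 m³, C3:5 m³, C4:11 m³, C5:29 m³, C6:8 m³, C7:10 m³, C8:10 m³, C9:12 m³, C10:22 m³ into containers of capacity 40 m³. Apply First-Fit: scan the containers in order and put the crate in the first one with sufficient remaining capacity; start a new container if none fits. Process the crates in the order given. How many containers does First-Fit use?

Put C1 (24 m³) in container 1; 16 m³ remain.
Put C2 (11 m³) in container 1; 5 m³ remain.
Put C3 (5 m³) in container 1; 0 m³ remain.
Put C4 (11 m³) in container 2; 29 m³ remain.
Put C5 (29 m³) in container 2; 0 m³ remain.
Put C6 (8 m³) in container 3; 32 m³ remain.
Put C7 (10 m³) in container 3; 22 m³ remain.
Put C8 (10 m³) in container 3; 12 m³ remain.
Put C9 (12 m³) in container 3; 0 m³ remain.
Put C10 (22 m³) in container 4; 18 m³ remain.
Final containers: [24,11,5] [11,29] [8,10,10,12] [22].

4 containers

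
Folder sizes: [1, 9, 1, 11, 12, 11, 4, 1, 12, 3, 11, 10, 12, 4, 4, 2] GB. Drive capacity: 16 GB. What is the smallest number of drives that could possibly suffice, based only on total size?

7

Total size = 1 + 9 + 1 + 11 + 12 + 11 + 4 + 1 + 12 + 3 + 11 + 10 + 12 + 4 + 4 + 2 = 108 GB.
⌈108 / 16⌉ = 7.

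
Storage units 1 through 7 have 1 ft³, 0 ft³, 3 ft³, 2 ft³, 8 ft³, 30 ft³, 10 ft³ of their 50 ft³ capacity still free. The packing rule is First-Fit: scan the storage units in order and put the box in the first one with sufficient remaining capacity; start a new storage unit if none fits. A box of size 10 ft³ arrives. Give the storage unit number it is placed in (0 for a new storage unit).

Storage units with room: storage unit 6 (30 ft³), storage unit 7 (10 ft³).
The first with room is storage unit 6.

6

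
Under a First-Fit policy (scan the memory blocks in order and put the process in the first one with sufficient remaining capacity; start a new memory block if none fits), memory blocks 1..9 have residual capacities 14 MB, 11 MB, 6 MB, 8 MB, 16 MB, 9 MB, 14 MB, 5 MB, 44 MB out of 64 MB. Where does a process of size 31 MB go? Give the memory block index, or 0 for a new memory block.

Memory blocks with room: memory block 9 (44 MB).
The first with room is memory block 9.

9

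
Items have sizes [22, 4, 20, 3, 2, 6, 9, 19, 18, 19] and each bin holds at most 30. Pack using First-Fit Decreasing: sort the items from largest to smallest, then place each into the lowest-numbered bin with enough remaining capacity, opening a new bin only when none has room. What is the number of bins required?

Sorted descending: 22, 20, 19, 19, 18, 9, 6, 4, 3, 2.
22 → bin 1 (remaining 8)
20 → bin 2 (remaining 10)
19 → bin 3 (remaining 11)
19 → bin 4 (remaining 11)
18 → bin 5 (remaining 12)
9 → bin 2 (remaining 1)
6 → bin 1 (remaining 2)
4 → bin 3 (remaining 7)
3 → bin 3 (remaining 4)
2 → bin 1 (remaining 0)
Final bins: [22,6,2] [20,9] [19,4,3] [19] [18].

5 bins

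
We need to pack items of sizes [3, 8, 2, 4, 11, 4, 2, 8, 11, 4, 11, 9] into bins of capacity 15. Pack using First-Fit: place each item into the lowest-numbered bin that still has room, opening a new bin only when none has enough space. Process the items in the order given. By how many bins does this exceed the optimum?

First-Fit: [3,8,2,2] [4,11] [4,8] [11,4] [11] [9] → 6 bins.
Total size 77; any packing needs at least ⌈77/15⌉ = 6 bins.
So 6 is already optimal.

0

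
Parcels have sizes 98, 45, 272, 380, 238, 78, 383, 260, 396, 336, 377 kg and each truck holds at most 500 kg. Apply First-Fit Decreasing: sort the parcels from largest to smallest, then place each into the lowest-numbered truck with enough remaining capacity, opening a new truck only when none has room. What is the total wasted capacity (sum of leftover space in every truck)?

637

Sorted descending: 396, 383, 380, 377, 336, 272, 260, 238, 98, 78, 45.
396 kg → truck 1 (remaining 104 kg)
383 kg → truck 2 (remaining 117 kg)
380 kg → truck 3 (remaining 120 kg)
377 kg → truck 4 (remaining 123 kg)
336 kg → truck 5 (remaining 164 kg)
272 kg → truck 6 (remaining 228 kg)
260 kg → truck 7 (remaining 240 kg)
238 kg → truck 7 (remaining 2 kg)
98 kg → truck 1 (remaining 6 kg)
78 kg → truck 2 (remaining 39 kg)
45 kg → truck 3 (remaining 75 kg)
7 trucks × 500 kg = 3500 kg; used 2863 kg; unused 637 kg.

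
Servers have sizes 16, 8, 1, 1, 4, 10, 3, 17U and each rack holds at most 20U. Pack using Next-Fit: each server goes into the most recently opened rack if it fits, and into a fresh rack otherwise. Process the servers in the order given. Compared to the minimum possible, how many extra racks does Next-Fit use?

1

Next-Fit: [16] [8,1,1,4] [10,3] [17] → 4 racks.
Total size 60U; any packing needs at least ⌈60/20⌉ = 3 racks.
An optimal packing achieves that bound: [17,3] [16,4] [10,8,1,1] → 3 racks.
Excess: 4 − 3 = 1.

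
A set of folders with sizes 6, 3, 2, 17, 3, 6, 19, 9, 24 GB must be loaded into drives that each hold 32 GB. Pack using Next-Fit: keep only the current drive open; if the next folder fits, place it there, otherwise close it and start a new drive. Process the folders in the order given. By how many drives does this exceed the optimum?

Next-Fit: [6,3,2,17,3] [6,19] [9] [24] → 4 drives.
Total size 89 GB; any packing needs at least ⌈89/32⌉ = 3 drives.
An optimal packing achieves that bound: [24,6,2] [19,9,3] [17,6,3] → 3 drives.
Excess: 4 − 3 = 1.

1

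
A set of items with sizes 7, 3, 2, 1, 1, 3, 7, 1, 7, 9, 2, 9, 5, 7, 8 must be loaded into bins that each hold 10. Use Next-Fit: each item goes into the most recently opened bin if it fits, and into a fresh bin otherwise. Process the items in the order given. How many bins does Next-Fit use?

10

bin 1: place 7, 3 left
bin 1: place 3, 0 left
bin 2: place 2, 8 left
bin 2: place 1, 7 left
bin 2: place 1, 6 left
bin 2: place 3, 3 left
bin 3: place 7, 3 left
bin 3: place 1, 2 left
bin 4: place 7, 3 left
bin 5: place 9, 1 left
bin 6: place 2, 8 left
bin 7: place 9, 1 left
bin 8: place 5, 5 left
bin 9: place 7, 3 left
bin 10: place 8, 2 left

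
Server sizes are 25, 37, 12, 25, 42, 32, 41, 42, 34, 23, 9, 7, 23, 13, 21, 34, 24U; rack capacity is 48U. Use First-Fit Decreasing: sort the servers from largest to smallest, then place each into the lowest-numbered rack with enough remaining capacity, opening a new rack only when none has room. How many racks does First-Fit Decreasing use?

Sorted descending: 42, 42, 41, 37, 34, 34, 32, 25, 25, 24, 23, 23, 21, 13, 12, 9, 7.
rack 1: place 42U, 6U left
rack 2: place 42U, 6U left
rack 3: place 41U, 7U left
rack 4: place 37U, 11U left
rack 5: place 34U, 14U left
rack 6: place 34U, 14U left
rack 7: place 32U, 16U left
rack 8: place 25U, 23U left
rack 9: place 25U, 23U left
rack 10: place 24U, 24U left
rack 8: place 23U, 0U left
rack 9: place 23U, 0U left
rack 10: place 21U, 3U left
rack 5: place 13U, 1U left
rack 6: place 12U, 2U left
rack 4: place 9U, 2U left
rack 3: place 7U, 0U left

10 racks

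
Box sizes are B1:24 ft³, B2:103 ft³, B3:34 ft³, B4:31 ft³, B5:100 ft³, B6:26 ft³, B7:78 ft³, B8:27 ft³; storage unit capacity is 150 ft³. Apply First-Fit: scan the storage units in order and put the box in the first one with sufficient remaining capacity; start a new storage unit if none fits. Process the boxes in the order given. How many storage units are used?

4

Put B1 (24 ft³) in storage unit 1; 126 ft³ remain.
Put B2 (103 ft³) in storage unit 1; 23 ft³ remain.
Put B3 (34 ft³) in storage unit 2; 116 ft³ remain.
Put B4 (31 ft³) in storage unit 2; 85 ft³ remain.
Put B5 (100 ft³) in storage unit 3; 50 ft³ remain.
Put B6 (26 ft³) in storage unit 2; 59 ft³ remain.
Put B7 (78 ft³) in storage unit 4; 72 ft³ remain.
Put B8 (27 ft³) in storage unit 2; 32 ft³ remain.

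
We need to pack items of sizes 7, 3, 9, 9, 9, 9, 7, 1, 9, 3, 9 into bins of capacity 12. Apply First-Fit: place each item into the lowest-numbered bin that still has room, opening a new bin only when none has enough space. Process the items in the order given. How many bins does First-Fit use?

8 bins

Put 7 in bin 1; 5 remain.
Put 3 in bin 1; 2 remain.
Put 9 in bin 2; 3 remain.
Put 9 in bin 3; 3 remain.
Put 9 in bin 4; 3 remain.
Put 9 in bin 5; 3 remain.
Put 7 in bin 6; 5 remain.
Put 1 in bin 1; 1 remain.
Put 9 in bin 7; 3 remain.
Put 3 in bin 2; 0 remain.
Put 9 in bin 8; 3 remain.
Final bins: [7,3,1] [9,3] [9] [9] [9] [7] [9] [9].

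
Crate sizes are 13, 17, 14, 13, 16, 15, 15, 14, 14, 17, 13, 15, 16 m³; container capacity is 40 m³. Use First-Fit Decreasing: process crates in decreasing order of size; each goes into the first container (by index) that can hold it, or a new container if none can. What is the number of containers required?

Sorted descending: 17, 17, 16, 16, 15, 15, 15, 14, 14, 14, 13, 13, 13.
17 m³ → container 1 (remaining 23 m³)
17 m³ → container 1 (remaining 6 m³)
16 m³ → container 2 (remaining 24 m³)
16 m³ → container 2 (remaining 8 m³)
15 m³ → container 3 (remaining 25 m³)
15 m³ → container 3 (remaining 10 m³)
15 m³ → container 4 (remaining 25 m³)
14 m³ → container 4 (remaining 11 m³)
14 m³ → container 5 (remaining 26 m³)
14 m³ → container 5 (remaining 12 m³)
13 m³ → container 6 (remaining 27 m³)
13 m³ → container 6 (remaining 14 m³)
13 m³ → container 6 (remaining 1 m³)
Final containers: [17,17] [16,16] [15,15] [15,14] [14,14] [13,13,13].

6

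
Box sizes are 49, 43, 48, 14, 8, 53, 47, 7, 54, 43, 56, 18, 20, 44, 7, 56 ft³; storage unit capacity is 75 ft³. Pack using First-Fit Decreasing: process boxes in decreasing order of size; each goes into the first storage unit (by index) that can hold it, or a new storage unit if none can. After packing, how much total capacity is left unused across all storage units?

Sorted descending: 56, 56, 54, 53, 49, 48, 47, 44, 43, 43, 20, 18, 14, 8, 7, 7.
56 ft³ → storage unit 1 (remaining 19 ft³)
56 ft³ → storage unit 2 (remaining 19 ft³)
54 ft³ → storage unit 3 (remaining 21 ft³)
53 ft³ → storage unit 4 (remaining 22 ft³)
49 ft³ → storage unit 5 (remaining 26 ft³)
48 ft³ → storage unit 6 (remaining 27 ft³)
47 ft³ → storage unit 7 (remaining 28 ft³)
44 ft³ → storage unit 8 (remaining 31 ft³)
43 ft³ → storage unit 9 (remaining 32 ft³)
43 ft³ → storage unit 10 (remaining 32 ft³)
20 ft³ → storage unit 3 (remaining 1 ft³)
18 ft³ → storage unit 1 (remaining 1 ft³)
14 ft³ → storage unit 2 (remaining 5 ft³)
8 ft³ → storage unit 4 (remaining 14 ft³)
7 ft³ → storage unit 4 (remaining 7 ft³)
7 ft³ → storage unit 4 (remaining 0 ft³)
10 storage units × 75 ft³ = 750 ft³; used 567 ft³; unused 183 ft³.

183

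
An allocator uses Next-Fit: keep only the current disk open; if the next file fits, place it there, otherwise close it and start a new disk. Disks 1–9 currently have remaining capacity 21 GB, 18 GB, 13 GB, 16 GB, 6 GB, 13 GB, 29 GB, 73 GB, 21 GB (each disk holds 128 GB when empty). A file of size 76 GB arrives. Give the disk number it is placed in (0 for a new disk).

0

Next-Fit only looks at disk 9, which has 21 GB free.
76 GB does not fit, so a new disk is opened.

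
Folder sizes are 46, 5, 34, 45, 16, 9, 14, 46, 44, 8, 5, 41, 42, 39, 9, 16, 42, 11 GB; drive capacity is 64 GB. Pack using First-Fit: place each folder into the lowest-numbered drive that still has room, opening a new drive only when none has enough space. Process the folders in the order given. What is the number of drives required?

drive 1: place 46 GB, 18 GB left
drive 1: place 5 GB, 13 GB left
drive 2: place 34 GB, 30 GB left
drive 3: place 45 GB, 19 GB left
drive 2: place 16 GB, 14 GB left
drive 1: place 9 GB, 4 GB left
drive 2: place 14 GB, 0 GB left
drive 4: place 46 GB, 18 GB left
drive 5: place 44 GB, 20 GB left
drive 3: place 8 GB, 11 GB left
drive 3: place 5 GB, 6 GB left
drive 6: place 41 GB, 23 GB left
drive 7: place 42 GB, 22 GB left
drive 8: place 39 GB, 25 GB left
drive 4: place 9 GB, 9 GB left
drive 5: place 16 GB, 4 GB left
drive 9: place 42 GB, 22 GB left
drive 6: place 11 GB, 12 GB left

9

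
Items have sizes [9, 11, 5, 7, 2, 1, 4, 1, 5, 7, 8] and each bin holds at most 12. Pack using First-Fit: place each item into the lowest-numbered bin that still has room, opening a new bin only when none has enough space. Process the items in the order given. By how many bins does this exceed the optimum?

1

First-Fit: [9,2,1] [11,1] [5,7] [4,5] [7] [8] → 6 bins.
Total size 60; any packing needs at least ⌈60/12⌉ = 5 bins.
An optimal packing achieves that bound: [11,1] [9,2,1] [8,4] [7,5] [7,5] → 5 bins.
Excess: 6 − 5 = 1.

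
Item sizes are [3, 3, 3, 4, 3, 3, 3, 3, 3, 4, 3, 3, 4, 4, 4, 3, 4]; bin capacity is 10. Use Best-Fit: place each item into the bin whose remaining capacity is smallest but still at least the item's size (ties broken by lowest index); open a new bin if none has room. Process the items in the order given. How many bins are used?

7 bins

Put 3 in bin 1; 7 remain.
Put 3 in bin 1; 4 remain.
Put 3 in bin 1; 1 remain.
Put 4 in bin 2; 6 remain.
Put 3 in bin 2; 3 remain.
Put 3 in bin 2; 0 remain.
Put 3 in bin 3; 7 remain.
Put 3 in bin 3; 4 remain.
Put 3 in bin 3; 1 remain.
Put 4 in bin 4; 6 remain.
Put 3 in bin 4; 3 remain.
Put 3 in bin 4; 0 remain.
Put 4 in bin 5; 6 remain.
Put 4 in bin 5; 2 remain.
Put 4 in bin 6; 6 remain.
Put 3 in bin 6; 3 remain.
Put 4 in bin 7; 6 remain.
Final bins: [3,3,3] [4,3,3] [3,3,3] [4,3,3] [4,4] [4,3] [4].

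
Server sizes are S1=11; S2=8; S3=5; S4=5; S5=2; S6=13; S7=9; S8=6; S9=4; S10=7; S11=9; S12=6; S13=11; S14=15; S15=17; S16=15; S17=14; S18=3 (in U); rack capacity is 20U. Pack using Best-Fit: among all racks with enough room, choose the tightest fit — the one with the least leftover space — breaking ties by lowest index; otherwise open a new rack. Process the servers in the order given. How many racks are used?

S1 (11U) → rack 1 (remaining 9U)
S2 (8U) → rack 1 (remaining 1U)
S3 (5U) → rack 2 (remaining 15U)
S4 (5U) → rack 2 (remaining 10U)
S5 (2U) → rack 2 (remaining 8U)
S6 (13U) → rack 3 (remaining 7U)
S7 (9U) → rack 4 (remaining 11U)
S8 (6U) → rack 3 (remaining 1U)
S9 (4U) → rack 2 (remaining 4U)
S10 (7U) → rack 4 (remaining 4U)
S11 (9U) → rack 5 (remaining 11U)
S12 (6U) → rack 5 (remaining 5U)
S13 (11U) → rack 6 (remaining 9U)
S14 (15U) → rack 7 (remaining 5U)
S15 (17U) → rack 8 (remaining 3U)
S16 (15U) → rack 9 (remaining 5U)
S17 (14U) → rack 10 (remaining 6U)
S18 (3U) → rack 8 (remaining 0U)

10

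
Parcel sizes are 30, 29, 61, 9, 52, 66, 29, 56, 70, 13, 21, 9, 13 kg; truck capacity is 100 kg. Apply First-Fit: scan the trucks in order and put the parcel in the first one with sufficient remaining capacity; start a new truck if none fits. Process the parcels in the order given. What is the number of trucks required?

Put 30 kg in truck 1; 70 kg remain.
Put 29 kg in truck 1; 41 kg remain.
Put 61 kg in truck 2; 39 kg remain.
Put 9 kg in truck 1; 32 kg remain.
Put 52 kg in truck 3; 48 kg remain.
Put 66 kg in truck 4; 34 kg remain.
Put 29 kg in truck 1; 3 kg remain.
Put 56 kg in truck 5; 44 kg remain.
Put 70 kg in truck 6; 30 kg remain.
Put 13 kg in truck 2; 26 kg remain.
Put 21 kg in truck 2; 5 kg remain.
Put 9 kg in truck 3; 39 kg remain.
Put 13 kg in truck 3; 26 kg remain.

6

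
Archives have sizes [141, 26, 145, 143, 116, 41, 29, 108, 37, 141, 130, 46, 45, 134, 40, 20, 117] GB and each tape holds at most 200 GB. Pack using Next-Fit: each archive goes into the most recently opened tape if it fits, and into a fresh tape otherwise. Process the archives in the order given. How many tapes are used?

9

Put 141 GB in tape 1; 59 GB remain.
Put 26 GB in tape 1; 33 GB remain.
Put 145 GB in tape 2; 55 GB remain.
Put 143 GB in tape 3; 57 GB remain.
Put 116 GB in tape 4; 84 GB remain.
Put 41 GB in tape 4; 43 GB remain.
Put 29 GB in tape 4; 14 GB remain.
Put 108 GB in tape 5; 92 GB remain.
Put 37 GB in tape 5; 55 GB remain.
Put 141 GB in tape 6; 59 GB remain.
Put 130 GB in tape 7; 70 GB remain.
Put 46 GB in tape 7; 24 GB remain.
Put 45 GB in tape 8; 155 GB remain.
Put 134 GB in tape 8; 21 GB remain.
Put 40 GB in tape 9; 160 GB remain.
Put 20 GB in tape 9; 140 GB remain.
Put 117 GB in tape 9; 23 GB remain.
Final tapes: [141,26] [145] [143] [116,41,29] [108,37] [141] [130,46] [45,134] [40,20,117].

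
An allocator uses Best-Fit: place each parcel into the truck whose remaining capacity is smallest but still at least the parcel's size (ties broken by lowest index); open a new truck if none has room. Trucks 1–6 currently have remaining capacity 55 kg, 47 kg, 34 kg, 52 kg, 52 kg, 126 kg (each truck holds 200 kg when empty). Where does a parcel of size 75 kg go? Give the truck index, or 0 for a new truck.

6

Trucks with room: truck 6 (126 kg).
Tightest fit is truck 6 with 126 kg free.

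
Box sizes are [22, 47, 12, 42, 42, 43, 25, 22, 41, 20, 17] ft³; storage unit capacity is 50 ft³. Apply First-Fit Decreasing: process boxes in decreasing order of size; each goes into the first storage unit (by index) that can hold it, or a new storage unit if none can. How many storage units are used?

Sorted descending: 47, 43, 42, 42, 41, 25, 22, 22, 20, 17, 12.
Put 47 ft³ in storage unit 1; 3 ft³ remain.
Put 43 ft³ in storage unit 2; 7 ft³ remain.
Put 42 ft³ in storage unit 3; 8 ft³ remain.
Put 42 ft³ in storage unit 4; 8 ft³ remain.
Put 41 ft³ in storage unit 5; 9 ft³ remain.
Put 25 ft³ in storage unit 6; 25 ft³ remain.
Put 22 ft³ in storage unit 6; 3 ft³ remain.
Put 22 ft³ in storage unit 7; 28 ft³ remain.
Put 20 ft³ in storage unit 7; 8 ft³ remain.
Put 17 ft³ in storage unit 8; 33 ft³ remain.
Put 12 ft³ in storage unit 8; 21 ft³ remain.
Final storage units: [47] [43] [42] [42] [41] [25,22] [22,20] [17,12].

8 storage units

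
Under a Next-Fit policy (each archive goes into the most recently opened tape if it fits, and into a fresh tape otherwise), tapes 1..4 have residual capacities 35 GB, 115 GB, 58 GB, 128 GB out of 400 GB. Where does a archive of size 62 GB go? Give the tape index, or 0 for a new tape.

4

Next-Fit only looks at tape 4, which has 128 GB free.
62 GB fits there.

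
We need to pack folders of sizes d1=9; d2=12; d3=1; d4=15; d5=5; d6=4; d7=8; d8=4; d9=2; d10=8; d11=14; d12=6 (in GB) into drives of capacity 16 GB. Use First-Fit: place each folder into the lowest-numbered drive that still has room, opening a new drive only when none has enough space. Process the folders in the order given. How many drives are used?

d1 (9 GB) → drive 1 (remaining 7 GB)
d2 (12 GB) → drive 2 (remaining 4 GB)
d3 (1 GB) → drive 1 (remaining 6 GB)
d4 (15 GB) → drive 3 (remaining 1 GB)
d5 (5 GB) → drive 1 (remaining 1 GB)
d6 (4 GB) → drive 2 (remaining 0 GB)
d7 (8 GB) → drive 4 (remaining 8 GB)
d8 (4 GB) → drive 4 (remaining 4 GB)
d9 (2 GB) → drive 4 (remaining 2 GB)
d10 (8 GB) → drive 5 (remaining 8 GB)
d11 (14 GB) → drive 6 (remaining 2 GB)
d12 (6 GB) → drive 5 (remaining 2 GB)
Final drives: [9,1,5] [12,4] [15] [8,4,2] [8,6] [14].

6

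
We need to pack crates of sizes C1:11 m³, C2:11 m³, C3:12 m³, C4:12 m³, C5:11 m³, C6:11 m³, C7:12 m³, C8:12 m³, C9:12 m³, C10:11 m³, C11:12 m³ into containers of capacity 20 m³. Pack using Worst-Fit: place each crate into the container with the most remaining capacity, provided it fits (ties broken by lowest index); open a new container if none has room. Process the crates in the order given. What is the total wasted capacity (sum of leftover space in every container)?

container 1: place C1 (11 m³), 9 m³ left
container 2: place C2 (11 m³), 9 m³ left
container 3: place C3 (12 m³), 8 m³ left
container 4: place C4 (12 m³), 8 m³ left
container 5: place C5 (11 m³), 9 m³ left
container 6: place C6 (11 m³), 9 m³ left
container 7: place C7 (12 m³), 8 m³ left
container 8: place C8 (12 m³), 8 m³ left
container 9: place C9 (12 m³), 8 m³ left
container 10: place C10 (11 m³), 9 m³ left
container 11: place C11 (12 m³), 8 m³ left
11 containers × 20 m³ = 220 m³; used 127 m³; unused 93 m³.

93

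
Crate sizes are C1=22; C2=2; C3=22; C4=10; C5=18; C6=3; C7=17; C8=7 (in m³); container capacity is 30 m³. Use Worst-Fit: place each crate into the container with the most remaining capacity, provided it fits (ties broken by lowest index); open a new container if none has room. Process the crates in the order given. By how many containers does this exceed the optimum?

0

Worst-Fit: [22,2] [22,3] [10,18] [17,7] → 4 containers.
Total size 101 m³; any packing needs at least ⌈101/30⌉ = 4 containers.
So 4 is already optimal.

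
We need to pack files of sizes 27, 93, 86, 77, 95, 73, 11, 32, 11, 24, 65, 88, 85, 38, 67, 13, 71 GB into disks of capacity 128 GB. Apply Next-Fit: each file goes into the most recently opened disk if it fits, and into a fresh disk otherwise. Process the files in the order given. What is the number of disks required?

disk 1: place 27 GB, 101 GB left
disk 1: place 93 GB, 8 GB left
disk 2: place 86 GB, 42 GB left
disk 3: place 77 GB, 51 GB left
disk 4: place 95 GB, 33 GB left
disk 5: place 73 GB, 55 GB left
disk 5: place 11 GB, 44 GB left
disk 5: place 32 GB, 12 GB left
disk 5: place 11 GB, 1 GB left
disk 6: place 24 GB, 104 GB left
disk 6: place 65 GB, 39 GB left
disk 7: place 88 GB, 40 GB left
disk 8: place 85 GB, 43 GB left
disk 8: place 38 GB, 5 GB left
disk 9: place 67 GB, 61 GB left
disk 9: place 13 GB, 48 GB left
disk 10: place 71 GB, 57 GB left

10 disks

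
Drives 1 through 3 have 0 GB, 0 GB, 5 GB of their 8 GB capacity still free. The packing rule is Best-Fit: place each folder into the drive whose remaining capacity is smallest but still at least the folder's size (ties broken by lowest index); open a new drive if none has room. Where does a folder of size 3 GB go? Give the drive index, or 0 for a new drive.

Drives with room: drive 3 (5 GB).
Tightest fit is drive 3 with 5 GB free.

3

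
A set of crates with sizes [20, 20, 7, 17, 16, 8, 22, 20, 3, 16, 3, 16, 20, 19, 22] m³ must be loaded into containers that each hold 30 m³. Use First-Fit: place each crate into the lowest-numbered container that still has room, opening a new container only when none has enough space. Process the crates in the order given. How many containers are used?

container 1: place 20 m³, 10 m³ left
container 2: place 20 m³, 10 m³ left
container 1: place 7 m³, 3 m³ left
container 3: place 17 m³, 13 m³ left
container 4: place 16 m³, 14 m³ left
container 2: place 8 m³, 2 m³ left
container 5: place 22 m³, 8 m³ left
container 6: place 20 m³, 10 m³ left
container 1: place 3 m³, 0 m³ left
container 7: place 16 m³, 14 m³ left
container 3: place 3 m³, 10 m³ left
container 8: place 16 m³, 14 m³ left
container 9: place 20 m³, 10 m³ left
container 10: place 19 m³, 11 m³ left
container 11: place 22 m³, 8 m³ left
Final containers: [20,7,3] [20,8] [17,3] [16] [22] [20] [16] [16] [20] [19] [22].

11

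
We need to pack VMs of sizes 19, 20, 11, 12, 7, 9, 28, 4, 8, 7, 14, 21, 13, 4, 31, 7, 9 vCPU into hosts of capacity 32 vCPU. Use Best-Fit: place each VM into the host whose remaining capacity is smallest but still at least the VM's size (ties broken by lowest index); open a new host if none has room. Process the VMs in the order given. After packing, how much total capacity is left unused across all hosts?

Put 19 vCPU in host 1; 13 vCPU remain.
Put 20 vCPU in host 2; 12 vCPU remain.
Put 11 vCPU in host 2; 1 vCPU remain.
Put 12 vCPU in host 1; 1 vCPU remain.
Put 7 vCPU in host 3; 25 vCPU remain.
Put 9 vCPU in host 3; 16 vCPU remain.
Put 28 vCPU in host 4; 4 vCPU remain.
Put 4 vCPU in host 4; 0 vCPU remain.
Put 8 vCPU in host 3; 8 vCPU remain.
Put 7 vCPU in host 3; 1 vCPU remain.
Put 14 vCPU in host 5; 18 vCPU remain.
Put 21 vCPU in host 6; 11 vCPU remain.
Put 13 vCPU in host 5; 5 vCPU remain.
Put 4 vCPU in host 5; 1 vCPU remain.
Put 31 vCPU in host 7; 1 vCPU remain.
Put 7 vCPU in host 6; 4 vCPU remain.
Put 9 vCPU in host 8; 23 vCPU remain.
8 hosts × 32 vCPU = 256 vCPU; used 224 vCPU; unused 32 vCPU.

32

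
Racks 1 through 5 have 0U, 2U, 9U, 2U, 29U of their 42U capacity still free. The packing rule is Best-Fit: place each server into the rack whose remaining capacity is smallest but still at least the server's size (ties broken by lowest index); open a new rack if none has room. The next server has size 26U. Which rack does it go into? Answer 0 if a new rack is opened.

5

Racks with room: rack 5 (29U).
Tightest fit is rack 5 with 29U free.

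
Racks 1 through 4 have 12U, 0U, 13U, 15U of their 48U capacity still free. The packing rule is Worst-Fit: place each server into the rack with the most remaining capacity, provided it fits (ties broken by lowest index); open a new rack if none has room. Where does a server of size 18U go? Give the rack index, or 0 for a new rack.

No rack has ≥ 18U free, so a new rack is opened.

0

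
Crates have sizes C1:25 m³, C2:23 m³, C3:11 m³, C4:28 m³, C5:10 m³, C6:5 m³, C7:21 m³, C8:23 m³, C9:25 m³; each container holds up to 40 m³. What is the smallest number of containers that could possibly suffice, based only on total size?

5 containers

Total size = 25 + 23 + 11 + 28 + 10 + 5 + 21 + 23 + 25 = 171 m³.
⌈171 / 40⌉ = 5.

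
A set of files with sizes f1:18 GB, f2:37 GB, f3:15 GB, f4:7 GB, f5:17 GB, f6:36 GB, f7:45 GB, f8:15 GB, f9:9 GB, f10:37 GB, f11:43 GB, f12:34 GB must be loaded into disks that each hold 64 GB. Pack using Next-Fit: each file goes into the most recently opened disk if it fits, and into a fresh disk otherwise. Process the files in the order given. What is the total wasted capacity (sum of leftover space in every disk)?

135

disk 1: place f1 (18 GB), 46 GB left
disk 1: place f2 (37 GB), 9 GB left
disk 2: place f3 (15 GB), 49 GB left
disk 2: place f4 (7 GB), 42 GB left
disk 2: place f5 (17 GB), 25 GB left
disk 3: place f6 (36 GB), 28 GB left
disk 4: place f7 (45 GB), 19 GB left
disk 4: place f8 (15 GB), 4 GB left
disk 5: place f9 (9 GB), 55 GB left
disk 5: place f10 (37 GB), 18 GB left
disk 6: place f11 (43 GB), 21 GB left
disk 7: place f12 (34 GB), 30 GB left
7 disks × 64 GB = 448 GB; used 313 GB; unused 135 GB.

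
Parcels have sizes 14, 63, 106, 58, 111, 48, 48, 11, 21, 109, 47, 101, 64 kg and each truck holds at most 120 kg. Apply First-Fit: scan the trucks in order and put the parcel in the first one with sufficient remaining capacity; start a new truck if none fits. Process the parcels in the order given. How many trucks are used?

8

14 kg → truck 1 (remaining 106 kg)
63 kg → truck 1 (remaining 43 kg)
106 kg → truck 2 (remaining 14 kg)
58 kg → truck 3 (remaining 62 kg)
111 kg → truck 4 (remaining 9 kg)
48 kg → truck 3 (remaining 14 kg)
48 kg → truck 5 (remaining 72 kg)
11 kg → truck 1 (remaining 32 kg)
21 kg → truck 1 (remaining 11 kg)
109 kg → truck 6 (remaining 11 kg)
47 kg → truck 5 (remaining 25 kg)
101 kg → truck 7 (remaining 19 kg)
64 kg → truck 8 (remaining 56 kg)
Final trucks: [14,63,11,21] [106] [58,48] [111] [48,47] [109] [101] [64].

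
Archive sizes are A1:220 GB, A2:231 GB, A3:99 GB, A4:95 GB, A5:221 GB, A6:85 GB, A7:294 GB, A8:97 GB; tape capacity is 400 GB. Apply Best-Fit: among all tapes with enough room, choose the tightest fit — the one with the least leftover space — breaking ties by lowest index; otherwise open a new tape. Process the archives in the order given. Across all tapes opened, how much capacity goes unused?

258

A1 (220 GB) → tape 1 (remaining 180 GB)
A2 (231 GB) → tape 2 (remaining 169 GB)
A3 (99 GB) → tape 2 (remaining 70 GB)
A4 (95 GB) → tape 1 (remaining 85 GB)
A5 (221 GB) → tape 3 (remaining 179 GB)
A6 (85 GB) → tape 1 (remaining 0 GB)
A7 (294 GB) → tape 4 (remaining 106 GB)
A8 (97 GB) → tape 4 (remaining 9 GB)
4 tapes × 400 GB = 1600 GB; used 1342 GB; unused 258 GB.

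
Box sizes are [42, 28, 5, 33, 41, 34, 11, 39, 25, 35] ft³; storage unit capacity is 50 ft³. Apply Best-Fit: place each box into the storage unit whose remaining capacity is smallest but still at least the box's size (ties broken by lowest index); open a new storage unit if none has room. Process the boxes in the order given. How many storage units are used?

8

Put 42 ft³ in storage unit 1; 8 ft³ remain.
Put 28 ft³ in storage unit 2; 22 ft³ remain.
Put 5 ft³ in storage unit 1; 3 ft³ remain.
Put 33 ft³ in storage unit 3; 17 ft³ remain.
Put 41 ft³ in storage unit 4; 9 ft³ remain.
Put 34 ft³ in storage unit 5; 16 ft³ remain.
Put 11 ft³ in storage unit 5; 5 ft³ remain.
Put 39 ft³ in storage unit 6; 11 ft³ remain.
Put 25 ft³ in storage unit 7; 25 ft³ remain.
Put 35 ft³ in storage unit 8; 15 ft³ remain.
Final storage units: [42,5] [28] [33] [41] [34,11] [39] [25] [35].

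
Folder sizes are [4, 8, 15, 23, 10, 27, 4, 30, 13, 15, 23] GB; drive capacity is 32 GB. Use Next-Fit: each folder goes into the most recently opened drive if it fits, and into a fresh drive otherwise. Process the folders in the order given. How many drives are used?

4 GB → drive 1 (remaining 28 GB)
8 GB → drive 1 (remaining 20 GB)
15 GB → drive 1 (remaining 5 GB)
23 GB → drive 2 (remaining 9 GB)
10 GB → drive 3 (remaining 22 GB)
27 GB → drive 4 (remaining 5 GB)
4 GB → drive 4 (remaining 1 GB)
30 GB → drive 5 (remaining 2 GB)
13 GB → drive 6 (remaining 19 GB)
15 GB → drive 6 (remaining 4 GB)
23 GB → drive 7 (remaining 9 GB)
Final drives: [4,8,15] [23] [10] [27,4] [30] [13,15] [23].

7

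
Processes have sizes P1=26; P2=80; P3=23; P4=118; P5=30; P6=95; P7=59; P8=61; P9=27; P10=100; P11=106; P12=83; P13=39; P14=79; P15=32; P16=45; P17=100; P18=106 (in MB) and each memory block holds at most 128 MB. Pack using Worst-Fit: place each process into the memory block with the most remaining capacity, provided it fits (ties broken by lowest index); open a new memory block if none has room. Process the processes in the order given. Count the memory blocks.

12 memory blocks

memory block 1: place P1 (26 MB), 102 MB left
memory block 1: place P2 (80 MB), 22 MB left
memory block 2: place P3 (23 MB), 105 MB left
memory block 3: place P4 (118 MB), 10 MB left
memory block 2: place P5 (30 MB), 75 MB left
memory block 4: place P6 (95 MB), 33 MB left
memory block 2: place P7 (59 MB), 16 MB left
memory block 5: place P8 (61 MB), 67 MB left
memory block 5: place P9 (27 MB), 40 MB left
memory block 6: place P10 (100 MB), 28 MB left
memory block 7: place P11 (106 MB), 22 MB left
memory block 8: place P12 (83 MB), 45 MB left
memory block 8: place P13 (39 MB), 6 MB left
memory block 9: place P14 (79 MB), 49 MB left
memory block 9: place P15 (32 MB), 17 MB left
memory block 10: place P16 (45 MB), 83 MB left
memory block 11: place P17 (100 MB), 28 MB left
memory block 12: place P18 (106 MB), 22 MB left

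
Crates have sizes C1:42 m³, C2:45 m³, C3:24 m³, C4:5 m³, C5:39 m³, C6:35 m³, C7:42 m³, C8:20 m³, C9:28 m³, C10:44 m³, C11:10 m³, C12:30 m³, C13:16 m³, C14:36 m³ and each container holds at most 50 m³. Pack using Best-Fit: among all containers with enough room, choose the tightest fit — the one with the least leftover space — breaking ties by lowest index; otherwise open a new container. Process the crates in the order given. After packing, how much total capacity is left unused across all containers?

84

Put C1 (42 m³) in container 1; 8 m³ remain.
Put C2 (45 m³) in container 2; 5 m³ remain.
Put C3 (24 m³) in container 3; 26 m³ remain.
Put C4 (5 m³) in container 2; 0 m³ remain.
Put C5 (39 m³) in container 4; 11 m³ remain.
Put C6 (35 m³) in container 5; 15 m³ remain.
Put C7 (42 m³) in container 6; 8 m³ remain.
Put C8 (20 m³) in container 3; 6 m³ remain.
Put C9 (28 m³) in container 7; 22 m³ remain.
Put C10 (44 m³) in container 8; 6 m³ remain.
Put C11 (10 m³) in container 4; 1 m³ remain.
Put C12 (30 m³) in container 9; 20 m³ remain.
Put C13 (16 m³) in container 9; 4 m³ remain.
Put C14 (36 m³) in container 10; 14 m³ remain.
10 containers × 50 m³ = 500 m³; used 416 m³; unused 84 m³.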